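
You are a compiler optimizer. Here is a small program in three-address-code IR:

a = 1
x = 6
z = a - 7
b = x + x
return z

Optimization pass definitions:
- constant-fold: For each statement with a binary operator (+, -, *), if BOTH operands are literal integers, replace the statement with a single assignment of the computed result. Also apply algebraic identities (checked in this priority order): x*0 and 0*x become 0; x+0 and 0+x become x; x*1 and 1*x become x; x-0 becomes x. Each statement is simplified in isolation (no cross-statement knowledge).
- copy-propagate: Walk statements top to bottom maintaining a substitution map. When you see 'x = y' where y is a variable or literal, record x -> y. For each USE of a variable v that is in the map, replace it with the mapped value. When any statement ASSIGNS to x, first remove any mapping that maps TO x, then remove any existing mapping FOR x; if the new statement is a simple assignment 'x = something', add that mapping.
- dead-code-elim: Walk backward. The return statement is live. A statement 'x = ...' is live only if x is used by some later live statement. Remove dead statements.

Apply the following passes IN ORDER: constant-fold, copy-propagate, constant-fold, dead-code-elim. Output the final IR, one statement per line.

Answer: z = -6
return z

Derivation:
Initial IR:
  a = 1
  x = 6
  z = a - 7
  b = x + x
  return z
After constant-fold (5 stmts):
  a = 1
  x = 6
  z = a - 7
  b = x + x
  return z
After copy-propagate (5 stmts):
  a = 1
  x = 6
  z = 1 - 7
  b = 6 + 6
  return z
After constant-fold (5 stmts):
  a = 1
  x = 6
  z = -6
  b = 12
  return z
After dead-code-elim (2 stmts):
  z = -6
  return z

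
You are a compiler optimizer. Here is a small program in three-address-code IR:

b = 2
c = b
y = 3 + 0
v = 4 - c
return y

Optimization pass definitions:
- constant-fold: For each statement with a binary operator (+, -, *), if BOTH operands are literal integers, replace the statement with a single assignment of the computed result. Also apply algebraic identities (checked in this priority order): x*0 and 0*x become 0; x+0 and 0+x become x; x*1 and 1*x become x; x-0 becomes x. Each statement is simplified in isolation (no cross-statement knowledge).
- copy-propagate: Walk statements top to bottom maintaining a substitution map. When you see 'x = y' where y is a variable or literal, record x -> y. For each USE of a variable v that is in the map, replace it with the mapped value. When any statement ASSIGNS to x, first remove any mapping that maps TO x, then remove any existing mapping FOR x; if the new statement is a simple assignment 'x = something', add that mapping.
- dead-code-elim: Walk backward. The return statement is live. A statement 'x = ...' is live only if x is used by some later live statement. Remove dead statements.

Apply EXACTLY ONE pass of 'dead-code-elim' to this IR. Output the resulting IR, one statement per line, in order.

Applying dead-code-elim statement-by-statement:
  [5] return y  -> KEEP (return); live=['y']
  [4] v = 4 - c  -> DEAD (v not live)
  [3] y = 3 + 0  -> KEEP; live=[]
  [2] c = b  -> DEAD (c not live)
  [1] b = 2  -> DEAD (b not live)
Result (2 stmts):
  y = 3 + 0
  return y

Answer: y = 3 + 0
return y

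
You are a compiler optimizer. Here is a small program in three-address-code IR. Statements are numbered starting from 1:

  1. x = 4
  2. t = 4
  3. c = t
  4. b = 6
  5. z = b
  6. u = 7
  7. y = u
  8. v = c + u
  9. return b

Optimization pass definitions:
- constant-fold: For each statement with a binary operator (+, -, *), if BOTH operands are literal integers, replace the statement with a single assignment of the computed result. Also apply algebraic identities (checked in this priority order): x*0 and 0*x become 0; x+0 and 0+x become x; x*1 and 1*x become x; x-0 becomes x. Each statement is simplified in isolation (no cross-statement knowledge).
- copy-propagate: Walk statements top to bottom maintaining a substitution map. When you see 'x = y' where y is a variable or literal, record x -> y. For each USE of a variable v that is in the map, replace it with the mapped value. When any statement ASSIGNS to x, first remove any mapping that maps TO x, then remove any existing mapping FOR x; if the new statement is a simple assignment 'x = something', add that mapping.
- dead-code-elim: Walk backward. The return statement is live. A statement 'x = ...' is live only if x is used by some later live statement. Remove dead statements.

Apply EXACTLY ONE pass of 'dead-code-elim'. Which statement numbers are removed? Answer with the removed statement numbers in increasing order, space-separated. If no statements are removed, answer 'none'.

Answer: 1 2 3 5 6 7 8

Derivation:
Backward liveness scan:
Stmt 1 'x = 4': DEAD (x not in live set [])
Stmt 2 't = 4': DEAD (t not in live set [])
Stmt 3 'c = t': DEAD (c not in live set [])
Stmt 4 'b = 6': KEEP (b is live); live-in = []
Stmt 5 'z = b': DEAD (z not in live set ['b'])
Stmt 6 'u = 7': DEAD (u not in live set ['b'])
Stmt 7 'y = u': DEAD (y not in live set ['b'])
Stmt 8 'v = c + u': DEAD (v not in live set ['b'])
Stmt 9 'return b': KEEP (return); live-in = ['b']
Removed statement numbers: [1, 2, 3, 5, 6, 7, 8]
Surviving IR:
  b = 6
  return b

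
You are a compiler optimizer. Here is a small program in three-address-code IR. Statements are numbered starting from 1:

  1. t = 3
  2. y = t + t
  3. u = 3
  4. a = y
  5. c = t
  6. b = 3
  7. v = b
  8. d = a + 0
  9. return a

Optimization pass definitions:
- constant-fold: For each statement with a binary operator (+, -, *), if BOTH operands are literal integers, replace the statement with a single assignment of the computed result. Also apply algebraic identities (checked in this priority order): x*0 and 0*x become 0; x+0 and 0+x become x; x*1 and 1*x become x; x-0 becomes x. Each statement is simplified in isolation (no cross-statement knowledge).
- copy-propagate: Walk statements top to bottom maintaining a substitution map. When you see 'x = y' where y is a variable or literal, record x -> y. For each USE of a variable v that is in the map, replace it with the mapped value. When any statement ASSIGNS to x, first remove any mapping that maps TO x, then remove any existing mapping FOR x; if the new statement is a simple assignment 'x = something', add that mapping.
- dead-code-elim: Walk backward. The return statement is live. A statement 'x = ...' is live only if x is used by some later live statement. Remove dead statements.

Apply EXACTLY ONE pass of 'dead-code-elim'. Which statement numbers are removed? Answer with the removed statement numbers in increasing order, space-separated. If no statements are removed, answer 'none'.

Backward liveness scan:
Stmt 1 't = 3': KEEP (t is live); live-in = []
Stmt 2 'y = t + t': KEEP (y is live); live-in = ['t']
Stmt 3 'u = 3': DEAD (u not in live set ['y'])
Stmt 4 'a = y': KEEP (a is live); live-in = ['y']
Stmt 5 'c = t': DEAD (c not in live set ['a'])
Stmt 6 'b = 3': DEAD (b not in live set ['a'])
Stmt 7 'v = b': DEAD (v not in live set ['a'])
Stmt 8 'd = a + 0': DEAD (d not in live set ['a'])
Stmt 9 'return a': KEEP (return); live-in = ['a']
Removed statement numbers: [3, 5, 6, 7, 8]
Surviving IR:
  t = 3
  y = t + t
  a = y
  return a

Answer: 3 5 6 7 8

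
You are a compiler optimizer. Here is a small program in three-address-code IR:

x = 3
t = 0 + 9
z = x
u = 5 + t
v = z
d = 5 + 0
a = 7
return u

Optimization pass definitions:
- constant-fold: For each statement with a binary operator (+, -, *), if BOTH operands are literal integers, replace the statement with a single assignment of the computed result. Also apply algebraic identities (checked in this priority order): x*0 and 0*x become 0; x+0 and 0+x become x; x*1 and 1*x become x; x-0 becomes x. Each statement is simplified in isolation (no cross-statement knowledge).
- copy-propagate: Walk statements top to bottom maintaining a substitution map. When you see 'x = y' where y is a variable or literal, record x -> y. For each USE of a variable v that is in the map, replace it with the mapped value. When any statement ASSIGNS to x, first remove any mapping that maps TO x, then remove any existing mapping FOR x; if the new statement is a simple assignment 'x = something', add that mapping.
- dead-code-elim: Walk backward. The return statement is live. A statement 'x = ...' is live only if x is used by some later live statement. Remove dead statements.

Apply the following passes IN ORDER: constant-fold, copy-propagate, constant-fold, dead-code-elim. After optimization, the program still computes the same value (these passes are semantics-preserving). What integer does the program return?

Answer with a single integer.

Answer: 14

Derivation:
Initial IR:
  x = 3
  t = 0 + 9
  z = x
  u = 5 + t
  v = z
  d = 5 + 0
  a = 7
  return u
After constant-fold (8 stmts):
  x = 3
  t = 9
  z = x
  u = 5 + t
  v = z
  d = 5
  a = 7
  return u
After copy-propagate (8 stmts):
  x = 3
  t = 9
  z = 3
  u = 5 + 9
  v = 3
  d = 5
  a = 7
  return u
After constant-fold (8 stmts):
  x = 3
  t = 9
  z = 3
  u = 14
  v = 3
  d = 5
  a = 7
  return u
After dead-code-elim (2 stmts):
  u = 14
  return u
Evaluate:
  x = 3  =>  x = 3
  t = 0 + 9  =>  t = 9
  z = x  =>  z = 3
  u = 5 + t  =>  u = 14
  v = z  =>  v = 3
  d = 5 + 0  =>  d = 5
  a = 7  =>  a = 7
  return u = 14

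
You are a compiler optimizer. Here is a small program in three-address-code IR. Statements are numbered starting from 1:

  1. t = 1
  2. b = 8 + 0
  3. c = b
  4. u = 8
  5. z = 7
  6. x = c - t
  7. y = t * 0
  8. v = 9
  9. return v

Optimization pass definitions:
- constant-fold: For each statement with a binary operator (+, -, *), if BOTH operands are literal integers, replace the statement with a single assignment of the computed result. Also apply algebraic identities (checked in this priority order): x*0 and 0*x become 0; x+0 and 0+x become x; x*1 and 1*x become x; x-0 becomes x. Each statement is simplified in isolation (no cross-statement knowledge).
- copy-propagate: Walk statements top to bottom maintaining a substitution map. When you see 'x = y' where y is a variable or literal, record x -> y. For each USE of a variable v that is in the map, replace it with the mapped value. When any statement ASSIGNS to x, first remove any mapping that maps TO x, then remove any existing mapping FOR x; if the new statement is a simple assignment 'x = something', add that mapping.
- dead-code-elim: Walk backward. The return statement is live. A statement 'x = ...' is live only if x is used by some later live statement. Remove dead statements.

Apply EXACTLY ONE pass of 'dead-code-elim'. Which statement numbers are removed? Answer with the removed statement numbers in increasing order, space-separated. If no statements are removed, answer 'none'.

Backward liveness scan:
Stmt 1 't = 1': DEAD (t not in live set [])
Stmt 2 'b = 8 + 0': DEAD (b not in live set [])
Stmt 3 'c = b': DEAD (c not in live set [])
Stmt 4 'u = 8': DEAD (u not in live set [])
Stmt 5 'z = 7': DEAD (z not in live set [])
Stmt 6 'x = c - t': DEAD (x not in live set [])
Stmt 7 'y = t * 0': DEAD (y not in live set [])
Stmt 8 'v = 9': KEEP (v is live); live-in = []
Stmt 9 'return v': KEEP (return); live-in = ['v']
Removed statement numbers: [1, 2, 3, 4, 5, 6, 7]
Surviving IR:
  v = 9
  return v

Answer: 1 2 3 4 5 6 7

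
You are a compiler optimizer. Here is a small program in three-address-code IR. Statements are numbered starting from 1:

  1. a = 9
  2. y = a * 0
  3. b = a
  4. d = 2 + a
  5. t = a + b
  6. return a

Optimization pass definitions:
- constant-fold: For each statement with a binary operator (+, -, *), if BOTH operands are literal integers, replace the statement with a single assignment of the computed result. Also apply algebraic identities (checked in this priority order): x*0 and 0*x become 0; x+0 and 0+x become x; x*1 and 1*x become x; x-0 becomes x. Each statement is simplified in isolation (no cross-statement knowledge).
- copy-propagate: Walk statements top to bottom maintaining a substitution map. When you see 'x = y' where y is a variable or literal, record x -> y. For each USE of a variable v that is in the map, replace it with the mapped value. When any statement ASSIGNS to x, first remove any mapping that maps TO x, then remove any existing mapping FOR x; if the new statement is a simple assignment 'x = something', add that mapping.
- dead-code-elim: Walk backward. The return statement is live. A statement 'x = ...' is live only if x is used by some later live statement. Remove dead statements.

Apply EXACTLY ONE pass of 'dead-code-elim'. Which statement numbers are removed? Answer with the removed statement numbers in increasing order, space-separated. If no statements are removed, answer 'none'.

Backward liveness scan:
Stmt 1 'a = 9': KEEP (a is live); live-in = []
Stmt 2 'y = a * 0': DEAD (y not in live set ['a'])
Stmt 3 'b = a': DEAD (b not in live set ['a'])
Stmt 4 'd = 2 + a': DEAD (d not in live set ['a'])
Stmt 5 't = a + b': DEAD (t not in live set ['a'])
Stmt 6 'return a': KEEP (return); live-in = ['a']
Removed statement numbers: [2, 3, 4, 5]
Surviving IR:
  a = 9
  return a

Answer: 2 3 4 5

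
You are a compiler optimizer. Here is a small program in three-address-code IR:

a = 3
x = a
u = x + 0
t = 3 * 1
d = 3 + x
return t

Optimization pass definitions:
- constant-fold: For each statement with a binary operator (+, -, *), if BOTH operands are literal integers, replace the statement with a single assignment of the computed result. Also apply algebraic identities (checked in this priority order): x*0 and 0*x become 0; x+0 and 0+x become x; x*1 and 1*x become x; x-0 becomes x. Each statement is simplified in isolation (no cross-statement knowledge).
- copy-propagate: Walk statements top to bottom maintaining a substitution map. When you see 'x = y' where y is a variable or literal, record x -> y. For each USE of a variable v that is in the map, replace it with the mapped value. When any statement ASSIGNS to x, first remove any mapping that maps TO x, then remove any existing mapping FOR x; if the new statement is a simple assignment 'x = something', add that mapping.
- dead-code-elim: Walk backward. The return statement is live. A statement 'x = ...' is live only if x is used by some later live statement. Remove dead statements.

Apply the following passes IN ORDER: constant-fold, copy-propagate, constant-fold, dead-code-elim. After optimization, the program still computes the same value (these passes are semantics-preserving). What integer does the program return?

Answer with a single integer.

Initial IR:
  a = 3
  x = a
  u = x + 0
  t = 3 * 1
  d = 3 + x
  return t
After constant-fold (6 stmts):
  a = 3
  x = a
  u = x
  t = 3
  d = 3 + x
  return t
After copy-propagate (6 stmts):
  a = 3
  x = 3
  u = 3
  t = 3
  d = 3 + 3
  return 3
After constant-fold (6 stmts):
  a = 3
  x = 3
  u = 3
  t = 3
  d = 6
  return 3
After dead-code-elim (1 stmts):
  return 3
Evaluate:
  a = 3  =>  a = 3
  x = a  =>  x = 3
  u = x + 0  =>  u = 3
  t = 3 * 1  =>  t = 3
  d = 3 + x  =>  d = 6
  return t = 3

Answer: 3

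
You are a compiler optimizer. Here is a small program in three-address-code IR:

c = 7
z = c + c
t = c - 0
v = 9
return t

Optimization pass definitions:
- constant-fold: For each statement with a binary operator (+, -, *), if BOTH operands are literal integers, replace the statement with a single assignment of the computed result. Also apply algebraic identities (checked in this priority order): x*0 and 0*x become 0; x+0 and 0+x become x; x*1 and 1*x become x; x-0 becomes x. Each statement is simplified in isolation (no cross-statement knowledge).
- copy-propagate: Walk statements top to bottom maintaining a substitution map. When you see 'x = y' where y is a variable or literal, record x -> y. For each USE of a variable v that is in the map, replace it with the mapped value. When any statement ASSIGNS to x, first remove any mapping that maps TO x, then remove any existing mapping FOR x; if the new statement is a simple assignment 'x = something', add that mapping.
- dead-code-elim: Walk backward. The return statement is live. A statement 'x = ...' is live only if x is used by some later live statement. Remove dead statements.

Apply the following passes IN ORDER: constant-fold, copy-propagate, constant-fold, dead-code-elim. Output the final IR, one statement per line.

Answer: return 7

Derivation:
Initial IR:
  c = 7
  z = c + c
  t = c - 0
  v = 9
  return t
After constant-fold (5 stmts):
  c = 7
  z = c + c
  t = c
  v = 9
  return t
After copy-propagate (5 stmts):
  c = 7
  z = 7 + 7
  t = 7
  v = 9
  return 7
After constant-fold (5 stmts):
  c = 7
  z = 14
  t = 7
  v = 9
  return 7
After dead-code-elim (1 stmts):
  return 7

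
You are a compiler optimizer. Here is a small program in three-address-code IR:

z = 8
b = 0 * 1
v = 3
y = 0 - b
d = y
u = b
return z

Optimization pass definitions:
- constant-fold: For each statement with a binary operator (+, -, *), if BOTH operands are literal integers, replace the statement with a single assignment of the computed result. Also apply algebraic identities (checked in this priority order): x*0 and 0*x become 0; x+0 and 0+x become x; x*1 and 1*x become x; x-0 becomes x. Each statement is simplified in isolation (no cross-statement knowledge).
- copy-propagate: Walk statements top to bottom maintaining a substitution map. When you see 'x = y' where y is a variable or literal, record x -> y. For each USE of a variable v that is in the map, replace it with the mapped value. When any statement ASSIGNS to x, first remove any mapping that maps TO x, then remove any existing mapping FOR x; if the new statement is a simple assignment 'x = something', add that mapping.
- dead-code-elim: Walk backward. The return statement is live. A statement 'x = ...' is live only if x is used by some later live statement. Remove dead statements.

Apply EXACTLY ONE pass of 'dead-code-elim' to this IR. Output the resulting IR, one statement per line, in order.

Answer: z = 8
return z

Derivation:
Applying dead-code-elim statement-by-statement:
  [7] return z  -> KEEP (return); live=['z']
  [6] u = b  -> DEAD (u not live)
  [5] d = y  -> DEAD (d not live)
  [4] y = 0 - b  -> DEAD (y not live)
  [3] v = 3  -> DEAD (v not live)
  [2] b = 0 * 1  -> DEAD (b not live)
  [1] z = 8  -> KEEP; live=[]
Result (2 stmts):
  z = 8
  return z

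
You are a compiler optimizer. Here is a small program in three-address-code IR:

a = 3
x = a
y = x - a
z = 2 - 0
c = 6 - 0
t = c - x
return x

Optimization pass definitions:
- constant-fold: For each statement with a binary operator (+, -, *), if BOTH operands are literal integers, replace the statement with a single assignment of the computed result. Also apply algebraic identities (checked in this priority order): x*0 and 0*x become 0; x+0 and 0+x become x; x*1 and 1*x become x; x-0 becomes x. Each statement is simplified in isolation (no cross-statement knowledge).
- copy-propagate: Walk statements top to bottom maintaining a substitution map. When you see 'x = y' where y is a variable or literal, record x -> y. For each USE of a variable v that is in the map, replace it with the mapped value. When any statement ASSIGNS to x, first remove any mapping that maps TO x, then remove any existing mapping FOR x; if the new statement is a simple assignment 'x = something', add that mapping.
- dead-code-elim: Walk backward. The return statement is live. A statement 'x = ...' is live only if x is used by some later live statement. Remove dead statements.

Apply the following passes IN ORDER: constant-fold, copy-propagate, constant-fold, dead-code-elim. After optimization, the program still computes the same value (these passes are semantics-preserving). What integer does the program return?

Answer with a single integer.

Initial IR:
  a = 3
  x = a
  y = x - a
  z = 2 - 0
  c = 6 - 0
  t = c - x
  return x
After constant-fold (7 stmts):
  a = 3
  x = a
  y = x - a
  z = 2
  c = 6
  t = c - x
  return x
After copy-propagate (7 stmts):
  a = 3
  x = 3
  y = 3 - 3
  z = 2
  c = 6
  t = 6 - 3
  return 3
After constant-fold (7 stmts):
  a = 3
  x = 3
  y = 0
  z = 2
  c = 6
  t = 3
  return 3
After dead-code-elim (1 stmts):
  return 3
Evaluate:
  a = 3  =>  a = 3
  x = a  =>  x = 3
  y = x - a  =>  y = 0
  z = 2 - 0  =>  z = 2
  c = 6 - 0  =>  c = 6
  t = c - x  =>  t = 3
  return x = 3

Answer: 3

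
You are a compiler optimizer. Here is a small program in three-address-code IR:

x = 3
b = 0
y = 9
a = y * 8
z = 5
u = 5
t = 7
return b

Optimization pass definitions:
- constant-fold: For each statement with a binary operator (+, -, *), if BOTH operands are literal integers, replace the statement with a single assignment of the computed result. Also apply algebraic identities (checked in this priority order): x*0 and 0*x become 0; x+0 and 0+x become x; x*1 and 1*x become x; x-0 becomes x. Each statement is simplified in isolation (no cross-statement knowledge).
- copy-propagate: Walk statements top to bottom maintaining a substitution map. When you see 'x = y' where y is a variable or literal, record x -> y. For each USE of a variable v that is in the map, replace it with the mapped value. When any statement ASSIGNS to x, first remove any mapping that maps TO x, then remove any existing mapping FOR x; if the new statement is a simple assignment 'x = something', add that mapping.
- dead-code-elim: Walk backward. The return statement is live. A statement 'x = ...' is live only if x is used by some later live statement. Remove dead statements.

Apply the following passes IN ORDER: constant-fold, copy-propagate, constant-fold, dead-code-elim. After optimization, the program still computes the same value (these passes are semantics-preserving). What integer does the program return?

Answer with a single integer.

Answer: 0

Derivation:
Initial IR:
  x = 3
  b = 0
  y = 9
  a = y * 8
  z = 5
  u = 5
  t = 7
  return b
After constant-fold (8 stmts):
  x = 3
  b = 0
  y = 9
  a = y * 8
  z = 5
  u = 5
  t = 7
  return b
After copy-propagate (8 stmts):
  x = 3
  b = 0
  y = 9
  a = 9 * 8
  z = 5
  u = 5
  t = 7
  return 0
After constant-fold (8 stmts):
  x = 3
  b = 0
  y = 9
  a = 72
  z = 5
  u = 5
  t = 7
  return 0
After dead-code-elim (1 stmts):
  return 0
Evaluate:
  x = 3  =>  x = 3
  b = 0  =>  b = 0
  y = 9  =>  y = 9
  a = y * 8  =>  a = 72
  z = 5  =>  z = 5
  u = 5  =>  u = 5
  t = 7  =>  t = 7
  return b = 0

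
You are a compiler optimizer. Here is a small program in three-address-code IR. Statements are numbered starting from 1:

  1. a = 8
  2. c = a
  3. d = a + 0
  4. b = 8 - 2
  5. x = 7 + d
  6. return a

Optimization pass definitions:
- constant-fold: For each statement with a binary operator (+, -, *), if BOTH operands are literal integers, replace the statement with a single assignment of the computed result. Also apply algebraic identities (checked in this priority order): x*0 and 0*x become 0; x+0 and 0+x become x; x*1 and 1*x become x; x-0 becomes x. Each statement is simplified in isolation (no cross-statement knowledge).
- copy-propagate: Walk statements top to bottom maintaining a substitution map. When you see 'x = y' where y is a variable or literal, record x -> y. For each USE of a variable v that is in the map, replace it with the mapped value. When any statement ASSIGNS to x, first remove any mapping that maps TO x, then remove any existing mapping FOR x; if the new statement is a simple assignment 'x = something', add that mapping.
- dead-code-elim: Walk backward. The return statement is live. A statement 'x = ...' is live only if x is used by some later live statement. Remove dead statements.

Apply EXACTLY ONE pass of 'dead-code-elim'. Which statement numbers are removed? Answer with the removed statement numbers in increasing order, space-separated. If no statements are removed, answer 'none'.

Answer: 2 3 4 5

Derivation:
Backward liveness scan:
Stmt 1 'a = 8': KEEP (a is live); live-in = []
Stmt 2 'c = a': DEAD (c not in live set ['a'])
Stmt 3 'd = a + 0': DEAD (d not in live set ['a'])
Stmt 4 'b = 8 - 2': DEAD (b not in live set ['a'])
Stmt 5 'x = 7 + d': DEAD (x not in live set ['a'])
Stmt 6 'return a': KEEP (return); live-in = ['a']
Removed statement numbers: [2, 3, 4, 5]
Surviving IR:
  a = 8
  return a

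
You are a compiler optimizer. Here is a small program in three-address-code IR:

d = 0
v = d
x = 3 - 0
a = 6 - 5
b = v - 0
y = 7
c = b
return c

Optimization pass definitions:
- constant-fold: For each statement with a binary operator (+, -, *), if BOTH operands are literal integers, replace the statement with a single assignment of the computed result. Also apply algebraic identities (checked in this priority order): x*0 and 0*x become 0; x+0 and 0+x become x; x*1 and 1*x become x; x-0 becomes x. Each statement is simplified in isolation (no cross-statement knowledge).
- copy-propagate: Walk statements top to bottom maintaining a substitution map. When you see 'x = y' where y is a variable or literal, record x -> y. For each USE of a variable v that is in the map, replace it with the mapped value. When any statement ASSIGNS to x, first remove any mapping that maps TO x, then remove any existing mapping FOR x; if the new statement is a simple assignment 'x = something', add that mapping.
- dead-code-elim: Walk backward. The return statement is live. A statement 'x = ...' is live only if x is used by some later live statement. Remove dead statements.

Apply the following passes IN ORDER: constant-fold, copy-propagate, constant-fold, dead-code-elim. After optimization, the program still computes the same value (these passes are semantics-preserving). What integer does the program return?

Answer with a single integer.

Answer: 0

Derivation:
Initial IR:
  d = 0
  v = d
  x = 3 - 0
  a = 6 - 5
  b = v - 0
  y = 7
  c = b
  return c
After constant-fold (8 stmts):
  d = 0
  v = d
  x = 3
  a = 1
  b = v
  y = 7
  c = b
  return c
After copy-propagate (8 stmts):
  d = 0
  v = 0
  x = 3
  a = 1
  b = 0
  y = 7
  c = 0
  return 0
After constant-fold (8 stmts):
  d = 0
  v = 0
  x = 3
  a = 1
  b = 0
  y = 7
  c = 0
  return 0
After dead-code-elim (1 stmts):
  return 0
Evaluate:
  d = 0  =>  d = 0
  v = d  =>  v = 0
  x = 3 - 0  =>  x = 3
  a = 6 - 5  =>  a = 1
  b = v - 0  =>  b = 0
  y = 7  =>  y = 7
  c = b  =>  c = 0
  return c = 0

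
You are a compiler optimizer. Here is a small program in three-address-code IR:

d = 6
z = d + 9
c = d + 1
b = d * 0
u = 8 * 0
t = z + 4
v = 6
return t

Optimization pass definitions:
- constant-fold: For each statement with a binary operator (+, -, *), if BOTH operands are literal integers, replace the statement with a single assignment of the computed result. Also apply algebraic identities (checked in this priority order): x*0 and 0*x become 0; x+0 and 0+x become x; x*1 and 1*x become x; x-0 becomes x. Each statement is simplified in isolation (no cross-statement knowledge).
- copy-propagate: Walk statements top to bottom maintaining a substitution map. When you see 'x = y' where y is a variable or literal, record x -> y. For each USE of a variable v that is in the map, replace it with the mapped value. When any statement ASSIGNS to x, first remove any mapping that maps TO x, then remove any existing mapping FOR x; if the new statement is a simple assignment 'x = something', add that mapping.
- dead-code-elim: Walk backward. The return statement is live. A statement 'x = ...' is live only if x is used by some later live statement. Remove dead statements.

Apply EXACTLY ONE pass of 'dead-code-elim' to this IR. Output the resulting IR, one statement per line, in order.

Answer: d = 6
z = d + 9
t = z + 4
return t

Derivation:
Applying dead-code-elim statement-by-statement:
  [8] return t  -> KEEP (return); live=['t']
  [7] v = 6  -> DEAD (v not live)
  [6] t = z + 4  -> KEEP; live=['z']
  [5] u = 8 * 0  -> DEAD (u not live)
  [4] b = d * 0  -> DEAD (b not live)
  [3] c = d + 1  -> DEAD (c not live)
  [2] z = d + 9  -> KEEP; live=['d']
  [1] d = 6  -> KEEP; live=[]
Result (4 stmts):
  d = 6
  z = d + 9
  t = z + 4
  return t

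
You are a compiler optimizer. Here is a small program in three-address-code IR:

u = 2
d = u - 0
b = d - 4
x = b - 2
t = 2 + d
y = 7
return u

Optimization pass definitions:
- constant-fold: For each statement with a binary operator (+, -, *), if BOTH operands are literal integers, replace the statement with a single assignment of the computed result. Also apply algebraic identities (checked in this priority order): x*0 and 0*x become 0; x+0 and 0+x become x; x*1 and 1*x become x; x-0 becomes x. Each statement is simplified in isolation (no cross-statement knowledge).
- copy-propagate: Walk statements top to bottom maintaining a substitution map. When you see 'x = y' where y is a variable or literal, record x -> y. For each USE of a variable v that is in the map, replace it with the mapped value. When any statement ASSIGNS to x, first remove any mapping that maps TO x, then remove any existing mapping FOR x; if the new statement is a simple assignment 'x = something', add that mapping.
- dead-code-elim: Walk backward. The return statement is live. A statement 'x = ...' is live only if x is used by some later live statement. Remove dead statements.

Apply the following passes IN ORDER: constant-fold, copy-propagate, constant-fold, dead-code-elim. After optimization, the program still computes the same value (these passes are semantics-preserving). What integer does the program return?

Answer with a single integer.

Initial IR:
  u = 2
  d = u - 0
  b = d - 4
  x = b - 2
  t = 2 + d
  y = 7
  return u
After constant-fold (7 stmts):
  u = 2
  d = u
  b = d - 4
  x = b - 2
  t = 2 + d
  y = 7
  return u
After copy-propagate (7 stmts):
  u = 2
  d = 2
  b = 2 - 4
  x = b - 2
  t = 2 + 2
  y = 7
  return 2
After constant-fold (7 stmts):
  u = 2
  d = 2
  b = -2
  x = b - 2
  t = 4
  y = 7
  return 2
After dead-code-elim (1 stmts):
  return 2
Evaluate:
  u = 2  =>  u = 2
  d = u - 0  =>  d = 2
  b = d - 4  =>  b = -2
  x = b - 2  =>  x = -4
  t = 2 + d  =>  t = 4
  y = 7  =>  y = 7
  return u = 2

Answer: 2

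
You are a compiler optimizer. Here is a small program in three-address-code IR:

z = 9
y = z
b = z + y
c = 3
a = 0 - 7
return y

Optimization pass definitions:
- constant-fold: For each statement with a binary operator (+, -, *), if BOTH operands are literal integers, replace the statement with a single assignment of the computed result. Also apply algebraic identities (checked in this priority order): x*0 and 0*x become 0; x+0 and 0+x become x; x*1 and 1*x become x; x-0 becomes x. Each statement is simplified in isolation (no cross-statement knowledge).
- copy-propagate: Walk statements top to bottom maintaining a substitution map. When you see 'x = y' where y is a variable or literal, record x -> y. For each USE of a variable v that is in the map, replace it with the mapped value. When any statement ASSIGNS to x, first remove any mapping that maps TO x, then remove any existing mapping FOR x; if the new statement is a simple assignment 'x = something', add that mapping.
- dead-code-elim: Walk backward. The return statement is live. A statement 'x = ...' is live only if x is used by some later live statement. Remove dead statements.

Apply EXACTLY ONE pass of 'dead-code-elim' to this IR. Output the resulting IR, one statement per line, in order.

Answer: z = 9
y = z
return y

Derivation:
Applying dead-code-elim statement-by-statement:
  [6] return y  -> KEEP (return); live=['y']
  [5] a = 0 - 7  -> DEAD (a not live)
  [4] c = 3  -> DEAD (c not live)
  [3] b = z + y  -> DEAD (b not live)
  [2] y = z  -> KEEP; live=['z']
  [1] z = 9  -> KEEP; live=[]
Result (3 stmts):
  z = 9
  y = z
  return y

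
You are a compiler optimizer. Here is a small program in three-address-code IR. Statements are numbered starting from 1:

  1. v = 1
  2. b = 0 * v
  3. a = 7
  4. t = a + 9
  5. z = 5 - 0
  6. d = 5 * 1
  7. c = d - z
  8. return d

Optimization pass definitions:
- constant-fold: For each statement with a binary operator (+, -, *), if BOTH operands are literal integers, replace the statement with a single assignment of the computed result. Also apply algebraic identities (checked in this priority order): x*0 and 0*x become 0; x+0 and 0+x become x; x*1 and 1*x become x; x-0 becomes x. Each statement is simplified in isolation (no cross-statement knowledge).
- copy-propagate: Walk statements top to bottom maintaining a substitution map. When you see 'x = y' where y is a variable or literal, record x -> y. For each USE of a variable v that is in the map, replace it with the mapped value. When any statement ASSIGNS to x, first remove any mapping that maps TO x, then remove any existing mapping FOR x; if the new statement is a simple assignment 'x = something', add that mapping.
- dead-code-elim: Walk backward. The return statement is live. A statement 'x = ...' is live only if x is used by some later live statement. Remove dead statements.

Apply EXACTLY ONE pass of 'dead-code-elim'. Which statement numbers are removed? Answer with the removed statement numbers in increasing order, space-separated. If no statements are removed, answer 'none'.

Backward liveness scan:
Stmt 1 'v = 1': DEAD (v not in live set [])
Stmt 2 'b = 0 * v': DEAD (b not in live set [])
Stmt 3 'a = 7': DEAD (a not in live set [])
Stmt 4 't = a + 9': DEAD (t not in live set [])
Stmt 5 'z = 5 - 0': DEAD (z not in live set [])
Stmt 6 'd = 5 * 1': KEEP (d is live); live-in = []
Stmt 7 'c = d - z': DEAD (c not in live set ['d'])
Stmt 8 'return d': KEEP (return); live-in = ['d']
Removed statement numbers: [1, 2, 3, 4, 5, 7]
Surviving IR:
  d = 5 * 1
  return d

Answer: 1 2 3 4 5 7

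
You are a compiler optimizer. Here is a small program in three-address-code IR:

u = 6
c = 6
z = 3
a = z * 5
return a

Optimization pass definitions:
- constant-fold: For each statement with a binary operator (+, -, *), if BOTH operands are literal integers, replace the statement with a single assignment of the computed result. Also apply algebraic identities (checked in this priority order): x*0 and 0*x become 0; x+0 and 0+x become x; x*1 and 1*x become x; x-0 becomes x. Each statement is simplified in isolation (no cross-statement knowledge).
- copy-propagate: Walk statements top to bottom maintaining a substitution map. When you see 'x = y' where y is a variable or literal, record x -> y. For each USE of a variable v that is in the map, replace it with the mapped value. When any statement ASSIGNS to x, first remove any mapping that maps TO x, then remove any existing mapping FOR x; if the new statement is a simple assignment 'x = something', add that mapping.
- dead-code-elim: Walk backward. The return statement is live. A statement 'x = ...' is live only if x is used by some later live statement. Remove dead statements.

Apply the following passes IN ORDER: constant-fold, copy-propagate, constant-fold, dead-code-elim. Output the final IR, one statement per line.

Answer: a = 15
return a

Derivation:
Initial IR:
  u = 6
  c = 6
  z = 3
  a = z * 5
  return a
After constant-fold (5 stmts):
  u = 6
  c = 6
  z = 3
  a = z * 5
  return a
After copy-propagate (5 stmts):
  u = 6
  c = 6
  z = 3
  a = 3 * 5
  return a
After constant-fold (5 stmts):
  u = 6
  c = 6
  z = 3
  a = 15
  return a
After dead-code-elim (2 stmts):
  a = 15
  return a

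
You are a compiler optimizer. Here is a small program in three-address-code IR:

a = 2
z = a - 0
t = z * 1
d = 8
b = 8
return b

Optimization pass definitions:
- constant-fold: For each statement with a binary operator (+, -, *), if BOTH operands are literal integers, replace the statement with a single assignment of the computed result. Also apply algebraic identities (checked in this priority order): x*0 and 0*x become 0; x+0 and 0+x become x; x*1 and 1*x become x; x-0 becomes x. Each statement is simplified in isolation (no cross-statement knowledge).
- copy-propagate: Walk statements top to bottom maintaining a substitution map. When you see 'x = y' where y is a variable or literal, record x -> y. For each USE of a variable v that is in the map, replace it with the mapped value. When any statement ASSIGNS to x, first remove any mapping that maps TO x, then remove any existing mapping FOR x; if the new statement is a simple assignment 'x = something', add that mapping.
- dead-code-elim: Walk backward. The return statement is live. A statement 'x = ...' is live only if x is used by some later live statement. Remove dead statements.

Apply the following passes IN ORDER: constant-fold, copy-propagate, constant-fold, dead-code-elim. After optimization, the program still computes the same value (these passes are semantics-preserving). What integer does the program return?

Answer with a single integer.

Initial IR:
  a = 2
  z = a - 0
  t = z * 1
  d = 8
  b = 8
  return b
After constant-fold (6 stmts):
  a = 2
  z = a
  t = z
  d = 8
  b = 8
  return b
After copy-propagate (6 stmts):
  a = 2
  z = 2
  t = 2
  d = 8
  b = 8
  return 8
After constant-fold (6 stmts):
  a = 2
  z = 2
  t = 2
  d = 8
  b = 8
  return 8
After dead-code-elim (1 stmts):
  return 8
Evaluate:
  a = 2  =>  a = 2
  z = a - 0  =>  z = 2
  t = z * 1  =>  t = 2
  d = 8  =>  d = 8
  b = 8  =>  b = 8
  return b = 8

Answer: 8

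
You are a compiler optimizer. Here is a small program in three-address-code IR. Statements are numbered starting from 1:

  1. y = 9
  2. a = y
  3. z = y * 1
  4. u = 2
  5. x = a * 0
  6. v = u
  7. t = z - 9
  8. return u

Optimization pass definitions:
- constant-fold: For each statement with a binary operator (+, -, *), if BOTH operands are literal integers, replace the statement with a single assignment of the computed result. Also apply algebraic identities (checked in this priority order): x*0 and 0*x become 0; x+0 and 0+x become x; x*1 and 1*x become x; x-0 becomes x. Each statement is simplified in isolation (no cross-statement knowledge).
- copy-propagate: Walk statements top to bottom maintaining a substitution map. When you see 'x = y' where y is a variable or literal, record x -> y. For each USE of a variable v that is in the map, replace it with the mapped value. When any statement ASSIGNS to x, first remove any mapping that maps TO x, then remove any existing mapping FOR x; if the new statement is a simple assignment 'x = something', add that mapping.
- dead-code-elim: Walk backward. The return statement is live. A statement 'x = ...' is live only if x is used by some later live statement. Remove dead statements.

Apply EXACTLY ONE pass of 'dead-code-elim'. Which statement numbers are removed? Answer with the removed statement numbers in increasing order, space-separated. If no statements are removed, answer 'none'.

Answer: 1 2 3 5 6 7

Derivation:
Backward liveness scan:
Stmt 1 'y = 9': DEAD (y not in live set [])
Stmt 2 'a = y': DEAD (a not in live set [])
Stmt 3 'z = y * 1': DEAD (z not in live set [])
Stmt 4 'u = 2': KEEP (u is live); live-in = []
Stmt 5 'x = a * 0': DEAD (x not in live set ['u'])
Stmt 6 'v = u': DEAD (v not in live set ['u'])
Stmt 7 't = z - 9': DEAD (t not in live set ['u'])
Stmt 8 'return u': KEEP (return); live-in = ['u']
Removed statement numbers: [1, 2, 3, 5, 6, 7]
Surviving IR:
  u = 2
  return u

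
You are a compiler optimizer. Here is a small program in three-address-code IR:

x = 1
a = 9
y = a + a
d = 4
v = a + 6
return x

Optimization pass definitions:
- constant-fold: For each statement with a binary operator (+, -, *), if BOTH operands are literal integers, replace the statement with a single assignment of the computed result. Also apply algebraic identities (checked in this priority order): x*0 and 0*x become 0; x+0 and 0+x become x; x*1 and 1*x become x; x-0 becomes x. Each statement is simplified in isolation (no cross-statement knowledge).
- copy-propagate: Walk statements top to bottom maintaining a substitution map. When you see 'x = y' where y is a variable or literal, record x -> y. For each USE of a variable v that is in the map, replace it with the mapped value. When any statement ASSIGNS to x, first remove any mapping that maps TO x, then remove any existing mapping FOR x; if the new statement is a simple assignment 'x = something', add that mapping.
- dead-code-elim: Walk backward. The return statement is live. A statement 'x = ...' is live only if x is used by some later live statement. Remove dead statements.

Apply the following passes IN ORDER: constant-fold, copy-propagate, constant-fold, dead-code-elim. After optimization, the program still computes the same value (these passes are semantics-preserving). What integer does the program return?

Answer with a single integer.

Initial IR:
  x = 1
  a = 9
  y = a + a
  d = 4
  v = a + 6
  return x
After constant-fold (6 stmts):
  x = 1
  a = 9
  y = a + a
  d = 4
  v = a + 6
  return x
After copy-propagate (6 stmts):
  x = 1
  a = 9
  y = 9 + 9
  d = 4
  v = 9 + 6
  return 1
After constant-fold (6 stmts):
  x = 1
  a = 9
  y = 18
  d = 4
  v = 15
  return 1
After dead-code-elim (1 stmts):
  return 1
Evaluate:
  x = 1  =>  x = 1
  a = 9  =>  a = 9
  y = a + a  =>  y = 18
  d = 4  =>  d = 4
  v = a + 6  =>  v = 15
  return x = 1

Answer: 1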